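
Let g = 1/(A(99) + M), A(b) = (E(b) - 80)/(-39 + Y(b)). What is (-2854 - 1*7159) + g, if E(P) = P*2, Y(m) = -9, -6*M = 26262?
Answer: -1052436415/105107 ≈ -10013.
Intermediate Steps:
M = -4377 (M = -⅙*26262 = -4377)
E(P) = 2*P
A(b) = 5/3 - b/24 (A(b) = (2*b - 80)/(-39 - 9) = (-80 + 2*b)/(-48) = (-80 + 2*b)*(-1/48) = 5/3 - b/24)
g = -24/105107 (g = 1/((5/3 - 1/24*99) - 4377) = 1/((5/3 - 33/8) - 4377) = 1/(-59/24 - 4377) = 1/(-105107/24) = -24/105107 ≈ -0.00022834)
(-2854 - 1*7159) + g = (-2854 - 1*7159) - 24/105107 = (-2854 - 7159) - 24/105107 = -10013 - 24/105107 = -1052436415/105107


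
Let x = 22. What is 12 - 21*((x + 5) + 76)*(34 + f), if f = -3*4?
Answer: -47574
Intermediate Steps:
f = -12
12 - 21*((x + 5) + 76)*(34 + f) = 12 - 21*((22 + 5) + 76)*(34 - 12) = 12 - 21*(27 + 76)*22 = 12 - 2163*22 = 12 - 21*2266 = 12 - 47586 = -47574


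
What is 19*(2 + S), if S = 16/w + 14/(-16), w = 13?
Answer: 4655/104 ≈ 44.760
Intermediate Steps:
S = 37/104 (S = 16/13 + 14/(-16) = 16*(1/13) + 14*(-1/16) = 16/13 - 7/8 = 37/104 ≈ 0.35577)
19*(2 + S) = 19*(2 + 37/104) = 19*(245/104) = 4655/104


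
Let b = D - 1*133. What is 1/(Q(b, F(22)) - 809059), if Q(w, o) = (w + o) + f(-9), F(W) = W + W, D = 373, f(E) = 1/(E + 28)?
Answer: -19/15366724 ≈ -1.2364e-6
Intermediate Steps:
f(E) = 1/(28 + E)
F(W) = 2*W
b = 240 (b = 373 - 1*133 = 373 - 133 = 240)
Q(w, o) = 1/19 + o + w (Q(w, o) = (w + o) + 1/(28 - 9) = (o + w) + 1/19 = 1/19 + o + w)
1/(Q(b, F(22)) - 809059) = 1/((1/19 + 2*22 + 240) - 809059) = 1/((1/19 + 44 + 240) - 809059) = 1/(5397/19 - 809059) = 1/(-15366724/19) = -19/15366724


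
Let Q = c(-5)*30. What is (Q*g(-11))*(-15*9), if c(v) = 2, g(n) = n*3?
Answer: 267300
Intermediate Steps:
g(n) = 3*n
Q = 60 (Q = 2*30 = 60)
(Q*g(-11))*(-15*9) = (60*(3*(-11)))*(-15*9) = (60*(-33))*(-135) = -1980*(-135) = 267300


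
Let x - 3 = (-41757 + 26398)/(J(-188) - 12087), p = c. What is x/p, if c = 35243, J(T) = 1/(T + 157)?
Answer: 1600223/13205481614 ≈ 0.00012118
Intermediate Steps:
J(T) = 1/(157 + T)
p = 35243
x = 1600223/374698 (x = 3 + (-41757 + 26398)/(1/(157 - 188) - 12087) = 3 - 15359/(1/(-31) - 12087) = 3 - 15359/(-1/31 - 12087) = 3 - 15359/(-374698/31) = 3 - 15359*(-31/374698) = 3 + 476129/374698 = 1600223/374698 ≈ 4.2707)
x/p = (1600223/374698)/35243 = (1600223/374698)*(1/35243) = 1600223/13205481614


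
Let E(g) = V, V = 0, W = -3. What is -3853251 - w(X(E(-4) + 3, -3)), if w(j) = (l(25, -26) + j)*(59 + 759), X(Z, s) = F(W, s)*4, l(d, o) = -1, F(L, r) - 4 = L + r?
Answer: -3845889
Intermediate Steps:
F(L, r) = 4 + L + r (F(L, r) = 4 + (L + r) = 4 + L + r)
E(g) = 0
X(Z, s) = 4 + 4*s (X(Z, s) = (4 - 3 + s)*4 = (1 + s)*4 = 4 + 4*s)
w(j) = -818 + 818*j (w(j) = (-1 + j)*(59 + 759) = (-1 + j)*818 = -818 + 818*j)
-3853251 - w(X(E(-4) + 3, -3)) = -3853251 - (-818 + 818*(4 + 4*(-3))) = -3853251 - (-818 + 818*(4 - 12)) = -3853251 - (-818 + 818*(-8)) = -3853251 - (-818 - 6544) = -3853251 - 1*(-7362) = -3853251 + 7362 = -3845889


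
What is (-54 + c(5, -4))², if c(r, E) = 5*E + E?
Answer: 6084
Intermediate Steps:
c(r, E) = 6*E
(-54 + c(5, -4))² = (-54 + 6*(-4))² = (-54 - 24)² = (-78)² = 6084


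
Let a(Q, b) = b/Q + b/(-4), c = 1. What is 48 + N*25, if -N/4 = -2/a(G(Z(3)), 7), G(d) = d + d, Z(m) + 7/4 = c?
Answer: 1296/77 ≈ 16.831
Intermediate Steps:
Z(m) = -3/4 (Z(m) = -7/4 + 1 = -3/4)
G(d) = 2*d
a(Q, b) = -b/4 + b/Q (a(Q, b) = b/Q + b*(-1/4) = b/Q - b/4 = -b/4 + b/Q)
N = -96/77 (N = -(-8)/(-1/4*7 + 7/((2*(-3/4)))) = -(-8)/(-7/4 + 7/(-3/2)) = -(-8)/(-7/4 + 7*(-2/3)) = -(-8)/(-7/4 - 14/3) = -(-8)/(-77/12) = -(-8)*(-12)/77 = -4*24/77 = -96/77 ≈ -1.2468)
48 + N*25 = 48 - 96/77*25 = 48 - 2400/77 = 1296/77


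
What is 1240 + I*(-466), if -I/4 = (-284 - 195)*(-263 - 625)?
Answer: 792857368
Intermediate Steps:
I = -1701408 (I = -4*(-284 - 195)*(-263 - 625) = -(-1916)*(-888) = -4*425352 = -1701408)
1240 + I*(-466) = 1240 - 1701408*(-466) = 1240 + 792856128 = 792857368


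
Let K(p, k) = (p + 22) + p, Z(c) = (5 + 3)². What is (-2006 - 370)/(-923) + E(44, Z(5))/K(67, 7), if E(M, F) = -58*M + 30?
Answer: -75275/5538 ≈ -13.592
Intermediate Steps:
Z(c) = 64 (Z(c) = 8² = 64)
E(M, F) = 30 - 58*M
K(p, k) = 22 + 2*p (K(p, k) = (22 + p) + p = 22 + 2*p)
(-2006 - 370)/(-923) + E(44, Z(5))/K(67, 7) = (-2006 - 370)/(-923) + (30 - 58*44)/(22 + 2*67) = -2376*(-1/923) + (30 - 2552)/(22 + 134) = 2376/923 - 2522/156 = 2376/923 - 2522*1/156 = 2376/923 - 97/6 = -75275/5538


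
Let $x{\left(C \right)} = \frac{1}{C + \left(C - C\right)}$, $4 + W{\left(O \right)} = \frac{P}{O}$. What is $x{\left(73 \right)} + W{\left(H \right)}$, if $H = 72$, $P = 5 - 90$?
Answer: $- \frac{27157}{5256} \approx -5.1669$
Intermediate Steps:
$P = -85$ ($P = 5 - 90 = -85$)
$W{\left(O \right)} = -4 - \frac{85}{O}$
$x{\left(C \right)} = \frac{1}{C}$ ($x{\left(C \right)} = \frac{1}{C + 0} = \frac{1}{C}$)
$x{\left(73 \right)} + W{\left(H \right)} = \frac{1}{73} - \left(4 + \frac{85}{72}\right) = \frac{1}{73} - \frac{373}{72} = - \frac{27157}{5256}$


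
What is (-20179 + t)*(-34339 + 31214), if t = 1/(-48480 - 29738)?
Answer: 4932378196875/78218 ≈ 6.3059e+7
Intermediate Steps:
t = -1/78218 (t = 1/(-78218) = -1/78218 ≈ -1.2785e-5)
(-20179 + t)*(-34339 + 31214) = (-20179 - 1/78218)*(-34339 + 31214) = -1578361023/78218*(-3125) = 4932378196875/78218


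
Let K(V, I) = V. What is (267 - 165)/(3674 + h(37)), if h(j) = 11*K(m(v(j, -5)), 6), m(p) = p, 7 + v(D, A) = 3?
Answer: 17/605 ≈ 0.028099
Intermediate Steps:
v(D, A) = -4 (v(D, A) = -7 + 3 = -4)
h(j) = -44 (h(j) = 11*(-4) = -44)
(267 - 165)/(3674 + h(37)) = (267 - 165)/(3674 - 44) = 102/3630 = 102*(1/3630) = 17/605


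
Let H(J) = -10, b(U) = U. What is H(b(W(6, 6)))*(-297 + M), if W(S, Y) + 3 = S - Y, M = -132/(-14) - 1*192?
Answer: 33570/7 ≈ 4795.7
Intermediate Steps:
M = -1278/7 (M = -132*(-1/14) - 192 = 66/7 - 192 = -1278/7 ≈ -182.57)
W(S, Y) = -3 + S - Y (W(S, Y) = -3 + (S - Y) = -3 + S - Y)
H(b(W(6, 6)))*(-297 + M) = -10*(-297 - 1278/7) = -10*(-3357/7) = 33570/7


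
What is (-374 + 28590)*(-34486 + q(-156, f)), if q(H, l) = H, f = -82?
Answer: -977458672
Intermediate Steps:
(-374 + 28590)*(-34486 + q(-156, f)) = (-374 + 28590)*(-34486 - 156) = 28216*(-34642) = -977458672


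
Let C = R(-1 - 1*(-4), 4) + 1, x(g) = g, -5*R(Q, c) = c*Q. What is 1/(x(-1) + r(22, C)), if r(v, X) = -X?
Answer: 5/2 ≈ 2.5000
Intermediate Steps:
R(Q, c) = -Q*c/5 (R(Q, c) = -c*Q/5 = -Q*c/5)
C = -7/5 (C = -⅕*(-1 - 1*(-4))*4 + 1 = -⅕*(-1 + 4)*4 + 1 = -⅕*3*4 + 1 = -12/5 + 1 = -7/5 ≈ -1.4000)
1/(x(-1) + r(22, C)) = 1/(-1 - 1*(-7/5)) = 1/(-1 + 7/5) = 1/(⅖) = 5/2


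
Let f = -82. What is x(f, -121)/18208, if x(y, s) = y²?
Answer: 1681/4552 ≈ 0.36929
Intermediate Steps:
x(f, -121)/18208 = (-82)²/18208 = 6724*(1/18208) = 1681/4552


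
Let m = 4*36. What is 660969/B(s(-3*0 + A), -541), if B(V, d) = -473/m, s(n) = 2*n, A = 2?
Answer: -95179536/473 ≈ -2.0123e+5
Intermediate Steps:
m = 144
B(V, d) = -473/144
660969/B(s(-3*0 + A), -541) = 660969/(-473/144) = 660969*(-144/473) = -95179536/473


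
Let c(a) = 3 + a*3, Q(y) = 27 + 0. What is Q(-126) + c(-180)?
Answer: -510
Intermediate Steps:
Q(y) = 27
c(a) = 3 + 3*a
Q(-126) + c(-180) = 27 + (3 + 3*(-180)) = 27 + (3 - 540) = 27 - 537 = -510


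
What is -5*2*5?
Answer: -50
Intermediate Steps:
-5*2*5 = -10*5 = -50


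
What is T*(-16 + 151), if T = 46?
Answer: 6210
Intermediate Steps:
T*(-16 + 151) = 46*(-16 + 151) = 46*135 = 6210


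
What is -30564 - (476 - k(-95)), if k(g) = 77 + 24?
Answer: -30939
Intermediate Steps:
k(g) = 101
-30564 - (476 - k(-95)) = -30564 - (476 - 1*101) = -30564 - (476 - 101) = -30564 - 1*375 = -30564 - 375 = -30939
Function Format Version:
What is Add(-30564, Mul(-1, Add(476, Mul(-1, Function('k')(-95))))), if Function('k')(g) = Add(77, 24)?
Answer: -30939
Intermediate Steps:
Function('k')(g) = 101
Add(-30564, Mul(-1, Add(476, Mul(-1, Function('k')(-95))))) = Add(-30564, Mul(-1, Add(476, Mul(-1, 101)))) = Add(-30564, Mul(-1, Add(476, -101))) = Add(-30564, Mul(-1, 375)) = Add(-30564, -375) = -30939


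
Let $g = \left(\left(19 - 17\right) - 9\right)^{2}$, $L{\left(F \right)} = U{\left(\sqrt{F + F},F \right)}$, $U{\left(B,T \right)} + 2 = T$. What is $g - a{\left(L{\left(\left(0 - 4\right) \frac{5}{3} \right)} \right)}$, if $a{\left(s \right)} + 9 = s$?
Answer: $\frac{200}{3} \approx 66.667$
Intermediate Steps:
$U{\left(B,T \right)} = -2 + T$
$L{\left(F \right)} = -2 + F$
$a{\left(s \right)} = -9 + s$
$g = 49$ ($g = \left(2 - 9\right)^{2} = \left(-7\right)^{2} = 49$)
$g - a{\left(L{\left(\left(0 - 4\right) \frac{5}{3} \right)} \right)} = 49 - \left(-9 + \left(-2 + \left(0 - 4\right) \frac{5}{3}\right)\right) = 49 - \left(-9 - \left(2 + 4 \cdot 5 \cdot \frac{1}{3}\right)\right) = 49 - \left(-9 - \frac{26}{3}\right) = 49 - - \frac{53}{3} = 49 + \frac{53}{3} = \frac{200}{3}$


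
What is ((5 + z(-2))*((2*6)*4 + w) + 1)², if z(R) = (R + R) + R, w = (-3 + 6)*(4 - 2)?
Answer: 2809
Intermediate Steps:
w = 6 (w = 3*2 = 6)
z(R) = 3*R (z(R) = 2*R + R = 3*R)
((5 + z(-2))*((2*6)*4 + w) + 1)² = ((5 + 3*(-2))*((2*6)*4 + 6) + 1)² = ((5 - 6)*(12*4 + 6) + 1)² = (-(48 + 6) + 1)² = (-1*54 + 1)² = (-54 + 1)² = (-53)² = 2809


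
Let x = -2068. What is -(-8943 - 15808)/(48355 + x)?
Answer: 24751/46287 ≈ 0.53473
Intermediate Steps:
-(-8943 - 15808)/(48355 + x) = -(-8943 - 15808)/(48355 - 2068) = -(-24751)/46287 = -1*(-24751/46287) = 24751/46287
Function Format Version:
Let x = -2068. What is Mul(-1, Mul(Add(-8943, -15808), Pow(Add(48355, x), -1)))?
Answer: Rational(24751, 46287) ≈ 0.53473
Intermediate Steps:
Mul(-1, Mul(Add(-8943, -15808), Pow(Add(48355, x), -1))) = Mul(-1, Mul(Add(-8943, -15808), Pow(Add(48355, -2068), -1))) = Mul(-1, Mul(-24751, Pow(46287, -1))) = Mul(-1, Mul(-24751, Rational(1, 46287))) = Mul(-1, Rational(-24751, 46287)) = Rational(24751, 46287)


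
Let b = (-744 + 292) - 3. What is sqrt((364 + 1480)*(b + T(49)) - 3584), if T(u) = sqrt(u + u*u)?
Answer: 2*sqrt(-210651 + 16135*sqrt(2)) ≈ 866.79*I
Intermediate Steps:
b = -455 (b = -452 - 3 = -455)
T(u) = sqrt(u + u**2)
sqrt((364 + 1480)*(b + T(49)) - 3584) = sqrt((364 + 1480)*(-455 + sqrt(49*(1 + 49))) - 3584) = sqrt(1844*(-455 + sqrt(49*50)) - 3584) = sqrt(1844*(-455 + sqrt(2450)) - 3584) = sqrt(1844*(-455 + 35*sqrt(2)) - 3584) = sqrt((-839020 + 64540*sqrt(2)) - 3584) = sqrt(-842604 + 64540*sqrt(2))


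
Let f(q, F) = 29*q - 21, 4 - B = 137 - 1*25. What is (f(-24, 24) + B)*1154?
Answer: -952050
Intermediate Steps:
B = -108 (B = 4 - (137 - 1*25) = 4 - (137 - 25) = 4 - 1*112 = 4 - 112 = -108)
f(q, F) = -21 + 29*q
(f(-24, 24) + B)*1154 = ((-21 + 29*(-24)) - 108)*1154 = ((-21 - 696) - 108)*1154 = (-717 - 108)*1154 = -825*1154 = -952050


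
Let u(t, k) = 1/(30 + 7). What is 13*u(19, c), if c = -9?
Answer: 13/37 ≈ 0.35135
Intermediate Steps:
u(t, k) = 1/37
13*u(19, c) = 13*(1/37) = 13/37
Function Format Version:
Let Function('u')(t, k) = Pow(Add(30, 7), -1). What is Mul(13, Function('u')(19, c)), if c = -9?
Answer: Rational(13, 37) ≈ 0.35135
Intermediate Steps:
Function('u')(t, k) = Rational(1, 37) (Function('u')(t, k) = Pow(37, -1) = Rational(1, 37))
Mul(13, Function('u')(19, c)) = Mul(13, Rational(1, 37)) = Rational(13, 37)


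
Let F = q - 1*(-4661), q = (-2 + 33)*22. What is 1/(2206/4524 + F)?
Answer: 2262/12086969 ≈ 0.00018714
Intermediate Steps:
q = 682 (q = 31*22 = 682)
F = 5343 (F = 682 - 1*(-4661) = 682 + 4661 = 5343)
1/(2206/4524 + F) = 1/(2206/4524 + 5343) = 1/(2206*(1/4524) + 5343) = 1/(1103/2262 + 5343) = 1/(12086969/2262) = 2262/12086969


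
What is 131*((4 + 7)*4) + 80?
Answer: 5844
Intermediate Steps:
131*((4 + 7)*4) + 80 = 131*(11*4) + 80 = 131*44 + 80 = 5764 + 80 = 5844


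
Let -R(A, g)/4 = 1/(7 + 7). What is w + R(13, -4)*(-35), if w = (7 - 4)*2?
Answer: 16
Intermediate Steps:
R(A, g) = -2/7 (R(A, g) = -4/(7 + 7) = -4/14 = -4*1/14 = -2/7)
w = 6 (w = 3*2 = 6)
w + R(13, -4)*(-35) = 6 - 2/7*(-35) = 6 + 10 = 16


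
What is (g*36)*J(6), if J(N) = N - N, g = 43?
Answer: 0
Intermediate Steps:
J(N) = 0
(g*36)*J(6) = (43*36)*0 = 1548*0 = 0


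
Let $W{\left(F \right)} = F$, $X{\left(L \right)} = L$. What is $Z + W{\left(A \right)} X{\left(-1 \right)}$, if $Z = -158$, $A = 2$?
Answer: $-160$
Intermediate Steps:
$Z + W{\left(A \right)} X{\left(-1 \right)} = -158 + 2 \left(-1\right) = -158 - 2 = -160$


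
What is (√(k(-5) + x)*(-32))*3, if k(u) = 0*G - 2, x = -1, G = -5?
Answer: -96*I*√3 ≈ -166.28*I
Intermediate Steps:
k(u) = -2 (k(u) = 0*(-5) - 2 = 0 - 2 = -2)
(√(k(-5) + x)*(-32))*3 = (√(-2 - 1)*(-32))*3 = (√(-3)*(-32))*3 = ((I*√3)*(-32))*3 = -32*I*√3*3 = -96*I*√3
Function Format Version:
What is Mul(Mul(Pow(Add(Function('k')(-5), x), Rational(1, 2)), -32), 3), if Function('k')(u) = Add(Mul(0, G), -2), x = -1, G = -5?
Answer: Mul(-96, I, Pow(3, Rational(1, 2))) ≈ Mul(-166.28, I)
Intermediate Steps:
Function('k')(u) = -2 (Function('k')(u) = Add(Mul(0, -5), -2) = Add(0, -2) = -2)
Mul(Mul(Pow(Add(Function('k')(-5), x), Rational(1, 2)), -32), 3) = Mul(Mul(Pow(Add(-2, -1), Rational(1, 2)), -32), 3) = Mul(Mul(Pow(-3, Rational(1, 2)), -32), 3) = Mul(Mul(Mul(I, Pow(3, Rational(1, 2))), -32), 3) = Mul(Mul(-32, I, Pow(3, Rational(1, 2))), 3) = Mul(-96, I, Pow(3, Rational(1, 2)))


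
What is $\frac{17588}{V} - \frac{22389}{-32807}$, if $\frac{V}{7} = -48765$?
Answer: $\frac{7065587579}{11198833485} \approx 0.63092$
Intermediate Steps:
$V = -341355$ ($V = 7 \left(-48765\right) = -341355$)
$\frac{17588}{V} - \frac{22389}{-32807} = \frac{17588}{-341355} - \frac{22389}{-32807} = 17588 \left(- \frac{1}{341355}\right) - - \frac{22389}{32807} = - \frac{17588}{341355} + \frac{22389}{32807} = \frac{7065587579}{11198833485}$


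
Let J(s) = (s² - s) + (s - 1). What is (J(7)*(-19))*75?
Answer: -68400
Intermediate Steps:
J(s) = -1 + s² (J(s) = (s² - s) + (-1 + s) = -1 + s²)
(J(7)*(-19))*75 = ((-1 + 7²)*(-19))*75 = ((-1 + 49)*(-19))*75 = (48*(-19))*75 = -912*75 = -68400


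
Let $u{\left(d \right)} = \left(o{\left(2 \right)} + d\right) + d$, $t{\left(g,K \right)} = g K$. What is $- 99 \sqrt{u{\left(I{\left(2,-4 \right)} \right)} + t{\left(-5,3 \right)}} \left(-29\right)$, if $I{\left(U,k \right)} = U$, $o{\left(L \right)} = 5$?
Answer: $2871 i \sqrt{6} \approx 7032.5 i$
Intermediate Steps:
$t{\left(g,K \right)} = K g$
$u{\left(d \right)} = 5 + 2 d$ ($u{\left(d \right)} = \left(5 + d\right) + d = 5 + 2 d$)
$- 99 \sqrt{u{\left(I{\left(2,-4 \right)} \right)} + t{\left(-5,3 \right)}} \left(-29\right) = - 99 \sqrt{\left(5 + 2 \cdot 2\right) + 3 \left(-5\right)} \left(-29\right) = - 99 \sqrt{\left(5 + 4\right) - 15} \left(-29\right) = - 99 \sqrt{9 - 15} \left(-29\right) = - 99 \sqrt{-6} \left(-29\right) = - 99 i \sqrt{6} \left(-29\right) = 2871 i \sqrt{6}$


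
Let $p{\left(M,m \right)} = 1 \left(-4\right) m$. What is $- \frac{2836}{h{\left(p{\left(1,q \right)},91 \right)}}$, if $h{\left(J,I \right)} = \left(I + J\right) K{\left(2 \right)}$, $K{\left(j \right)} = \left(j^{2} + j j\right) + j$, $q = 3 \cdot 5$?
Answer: $- \frac{1418}{155} \approx -9.1484$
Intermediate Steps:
$q = 15$
$K{\left(j \right)} = j + 2 j^{2}$ ($K{\left(j \right)} = \left(j^{2} + j^{2}\right) + j = 2 j^{2} + j = j + 2 j^{2}$)
$p{\left(M,m \right)} = - 4 m$
$h{\left(J,I \right)} = 10 I + 10 J$ ($h{\left(J,I \right)} = \left(I + J\right) 2 \left(1 + 2 \cdot 2\right) = \left(I + J\right) 2 \left(1 + 4\right) = \left(I + J\right) 2 \cdot 5 = \left(I + J\right) 10 = 10 I + 10 J$)
$- \frac{2836}{h{\left(p{\left(1,q \right)},91 \right)}} = - \frac{2836}{10 \cdot 91 + 10 \left(\left(-4\right) 15\right)} = - \frac{2836}{910 + 10 \left(-60\right)} = - \frac{2836}{910 - 600} = - \frac{2836}{310} = \left(-2836\right) \frac{1}{310} = - \frac{1418}{155}$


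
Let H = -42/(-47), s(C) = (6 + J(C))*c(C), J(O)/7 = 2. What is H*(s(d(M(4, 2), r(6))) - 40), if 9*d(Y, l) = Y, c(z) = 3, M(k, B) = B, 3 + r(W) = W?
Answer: 840/47 ≈ 17.872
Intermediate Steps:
r(W) = -3 + W
J(O) = 14 (J(O) = 7*2 = 14)
d(Y, l) = Y/9
s(C) = 60 (s(C) = (6 + 14)*3 = 20*3 = 60)
H = 42/47 (H = -42*(-1/47) = 42/47 ≈ 0.89362)
H*(s(d(M(4, 2), r(6))) - 40) = 42*(60 - 40)/47 = (42/47)*20 = 840/47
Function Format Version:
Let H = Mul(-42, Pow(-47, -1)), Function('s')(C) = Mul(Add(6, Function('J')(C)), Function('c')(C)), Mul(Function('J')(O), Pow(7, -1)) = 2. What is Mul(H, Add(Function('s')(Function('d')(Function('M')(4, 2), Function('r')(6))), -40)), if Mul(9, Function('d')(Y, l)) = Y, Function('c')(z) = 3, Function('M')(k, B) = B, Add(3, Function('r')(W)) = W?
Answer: Rational(840, 47) ≈ 17.872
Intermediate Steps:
Function('r')(W) = Add(-3, W)
Function('J')(O) = 14 (Function('J')(O) = Mul(7, 2) = 14)
Function('d')(Y, l) = Mul(Rational(1, 9), Y)
Function('s')(C) = 60 (Function('s')(C) = Mul(Add(6, 14), 3) = Mul(20, 3) = 60)
H = Rational(42, 47) (H = Mul(-42, Rational(-1, 47)) = Rational(42, 47) ≈ 0.89362)
Mul(H, Add(Function('s')(Function('d')(Function('M')(4, 2), Function('r')(6))), -40)) = Mul(Rational(42, 47), Add(60, -40)) = Mul(Rational(42, 47), 20) = Rational(840, 47)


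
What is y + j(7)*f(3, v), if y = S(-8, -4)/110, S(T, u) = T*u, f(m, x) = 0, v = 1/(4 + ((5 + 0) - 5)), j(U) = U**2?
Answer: 16/55 ≈ 0.29091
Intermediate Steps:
v = 1/4 (v = 1/(4 + (5 - 5)) = 1/(4 + 0) = 1/4 ≈ 0.25000)
y = 16/55 (y = -8*(-4)/110 = 32*(1/110) = 16/55 ≈ 0.29091)
y + j(7)*f(3, v) = 16/55 + 7**2*0 = 16/55 + 49*0 = 16/55 + 0 = 16/55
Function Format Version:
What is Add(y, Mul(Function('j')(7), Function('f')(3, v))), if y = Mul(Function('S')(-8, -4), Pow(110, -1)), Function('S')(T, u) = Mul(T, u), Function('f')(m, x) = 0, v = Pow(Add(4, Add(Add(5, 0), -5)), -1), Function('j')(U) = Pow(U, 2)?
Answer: Rational(16, 55) ≈ 0.29091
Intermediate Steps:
v = Rational(1, 4) (v = Pow(Add(4, Add(5, -5)), -1) = Pow(Add(4, 0), -1) = Pow(4, -1) = Rational(1, 4) ≈ 0.25000)
y = Rational(16, 55) (y = Mul(Mul(-8, -4), Pow(110, -1)) = Mul(32, Rational(1, 110)) = Rational(16, 55) ≈ 0.29091)
Add(y, Mul(Function('j')(7), Function('f')(3, v))) = Add(Rational(16, 55), Mul(Pow(7, 2), 0)) = Add(Rational(16, 55), Mul(49, 0)) = Add(Rational(16, 55), 0) = Rational(16, 55)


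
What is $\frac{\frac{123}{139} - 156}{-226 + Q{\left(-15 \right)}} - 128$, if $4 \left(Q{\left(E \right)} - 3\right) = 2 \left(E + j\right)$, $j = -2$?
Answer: $- \frac{8194574}{64357} \approx -127.33$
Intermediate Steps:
$Q{\left(E \right)} = 2 + \frac{E}{2}$ ($Q{\left(E \right)} = 3 + \frac{2 \left(E - 2\right)}{4} = 3 + \frac{2 \left(-2 + E\right)}{4} = 3 + \frac{-4 + 2 E}{4} = 3 + \left(-1 + \frac{E}{2}\right) = 2 + \frac{E}{2}$)
$\frac{\frac{123}{139} - 156}{-226 + Q{\left(-15 \right)}} - 128 = \frac{\frac{123}{139} - 156}{-226 + \left(2 + \frac{1}{2} \left(-15\right)\right)} - 128 = \frac{123 \cdot \frac{1}{139} - 156}{-226 + \left(2 - \frac{15}{2}\right)} - 128 = \frac{\frac{123}{139} - 156}{-226 - \frac{11}{2}} - 128 = - \frac{21561}{139 \left(- \frac{463}{2}\right)} - 128 = \left(- \frac{21561}{139}\right) \left(- \frac{2}{463}\right) - 128 = \frac{43122}{64357} - 128 = - \frac{8194574}{64357}$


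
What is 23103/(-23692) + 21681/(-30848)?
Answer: -306586899/182712704 ≈ -1.6780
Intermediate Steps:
23103/(-23692) + 21681/(-30848) = 23103*(-1/23692) + 21681*(-1/30848) = -23103/23692 - 21681/30848 = -306586899/182712704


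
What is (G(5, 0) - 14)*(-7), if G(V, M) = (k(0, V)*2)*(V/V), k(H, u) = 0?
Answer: 98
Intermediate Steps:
G(V, M) = 0 (G(V, M) = (0*2)*(V/V) = 0*1 = 0)
(G(5, 0) - 14)*(-7) = (0 - 14)*(-7) = -14*(-7) = 98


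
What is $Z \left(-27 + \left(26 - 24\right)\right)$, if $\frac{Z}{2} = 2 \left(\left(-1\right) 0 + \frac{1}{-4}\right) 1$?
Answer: $25$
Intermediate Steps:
$Z = -1$ ($Z = 2 \cdot 2 \left(\left(-1\right) 0 + \frac{1}{-4}\right) 1 = 2 \cdot 2 \left(0 - \frac{1}{4}\right) 1 = 2 \cdot 2 \left(- \frac{1}{4}\right) 1 = 2 \left(\left(- \frac{1}{2}\right) 1\right) = 2 \left(- \frac{1}{2}\right) = -1$)
$Z \left(-27 + \left(26 - 24\right)\right) = - (-27 + \left(26 - 24\right)) = - (-27 + 2) = \left(-1\right) \left(-25\right) = 25$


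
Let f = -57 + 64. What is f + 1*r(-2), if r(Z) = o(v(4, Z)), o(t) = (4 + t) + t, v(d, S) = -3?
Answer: 5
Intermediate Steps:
f = 7
o(t) = 4 + 2*t
r(Z) = -2 (r(Z) = 4 + 2*(-3) = 4 - 6 = -2)
f + 1*r(-2) = 7 + 1*(-2) = 7 - 2 = 5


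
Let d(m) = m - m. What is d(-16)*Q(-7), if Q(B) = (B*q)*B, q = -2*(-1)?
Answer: 0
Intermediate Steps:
q = 2
d(m) = 0
Q(B) = 2*B² (Q(B) = (B*2)*B = (2*B)*B = 2*B²)
d(-16)*Q(-7) = 0*(2*(-7)²) = 0*(2*49) = 0*98 = 0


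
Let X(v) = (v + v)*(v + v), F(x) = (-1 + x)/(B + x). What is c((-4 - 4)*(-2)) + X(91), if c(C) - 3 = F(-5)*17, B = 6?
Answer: 33025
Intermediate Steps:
F(x) = (-1 + x)/(6 + x)
c(C) = -99 (c(C) = 3 + ((-1 - 5)/(6 - 5))*17 = 3 + (-6/1)*17 = 3 + (1*(-6))*17 = 3 - 6*17 = 3 - 102 = -99)
X(v) = 4*v**2 (X(v) = (2*v)*(2*v) = 4*v**2)
c((-4 - 4)*(-2)) + X(91) = -99 + 4*91**2 = -99 + 4*8281 = -99 + 33124 = 33025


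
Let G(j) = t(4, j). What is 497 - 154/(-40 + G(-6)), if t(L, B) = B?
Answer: 11508/23 ≈ 500.35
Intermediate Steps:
G(j) = j
497 - 154/(-40 + G(-6)) = 497 - 154/(-40 - 6) = 497 - 154/(-46) = 497 - 154*(-1/46) = 497 + 77/23 = 11508/23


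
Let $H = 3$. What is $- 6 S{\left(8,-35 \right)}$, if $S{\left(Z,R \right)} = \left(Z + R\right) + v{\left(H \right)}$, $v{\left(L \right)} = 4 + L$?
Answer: $120$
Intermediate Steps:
$S{\left(Z,R \right)} = 7 + R + Z$ ($S{\left(Z,R \right)} = \left(Z + R\right) + \left(4 + 3\right) = \left(R + Z\right) + 7 = 7 + R + Z$)
$- 6 S{\left(8,-35 \right)} = - 6 \left(7 - 35 + 8\right) = \left(-6\right) \left(-20\right) = 120$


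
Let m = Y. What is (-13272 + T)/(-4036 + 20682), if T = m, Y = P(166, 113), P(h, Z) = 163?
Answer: -13109/16646 ≈ -0.78752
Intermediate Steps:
Y = 163
m = 163
T = 163
(-13272 + T)/(-4036 + 20682) = (-13272 + 163)/(-4036 + 20682) = -13109/16646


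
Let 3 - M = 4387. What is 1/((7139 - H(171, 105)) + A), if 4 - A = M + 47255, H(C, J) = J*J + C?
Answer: -1/46924 ≈ -2.1311e-5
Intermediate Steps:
H(C, J) = C + J² (H(C, J) = J² + C = C + J²)
M = -4384 (M = 3 - 1*4387 = 3 - 4387 = -4384)
A = -42867 (A = 4 - (-4384 + 47255) = 4 - 1*42871 = 4 - 42871 = -42867)
1/((7139 - H(171, 105)) + A) = 1/((7139 - (171 + 105²)) - 42867) = 1/((7139 - (171 + 11025)) - 42867) = 1/((7139 - 1*11196) - 42867) = 1/((7139 - 11196) - 42867) = 1/(-4057 - 42867) = 1/(-46924) = -1/46924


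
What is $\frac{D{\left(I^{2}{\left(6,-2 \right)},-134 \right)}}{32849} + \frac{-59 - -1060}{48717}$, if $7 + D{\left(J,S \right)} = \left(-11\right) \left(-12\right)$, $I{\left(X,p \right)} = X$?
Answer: $\frac{38971474}{1600304733} \approx 0.024353$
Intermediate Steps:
$D{\left(J,S \right)} = 125$ ($D{\left(J,S \right)} = -7 - -132 = -7 + 132 = 125$)
$\frac{D{\left(I^{2}{\left(6,-2 \right)},-134 \right)}}{32849} + \frac{-59 - -1060}{48717} = \frac{125}{32849} + \frac{-59 - -1060}{48717} = 125 \cdot \frac{1}{32849} + \left(-59 + 1060\right) \frac{1}{48717} = \frac{125}{32849} + 1001 \cdot \frac{1}{48717} = \frac{125}{32849} + \frac{1001}{48717} = \frac{38971474}{1600304733}$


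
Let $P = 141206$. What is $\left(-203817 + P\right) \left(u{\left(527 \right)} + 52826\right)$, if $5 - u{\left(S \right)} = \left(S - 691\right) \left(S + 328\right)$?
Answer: $-12087116161$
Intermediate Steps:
$u{\left(S \right)} = 5 - \left(-691 + S\right) \left(328 + S\right)$ ($u{\left(S \right)} = 5 - \left(S - 691\right) \left(S + 328\right) = 5 - \left(-691 + S\right) \left(328 + S\right)$)
$\left(-203817 + P\right) \left(u{\left(527 \right)} + 52826\right) = \left(-203817 + 141206\right) \left(\left(226653 - 527^{2} + 363 \cdot 527\right) + 52826\right) = - 62611 \left(\left(226653 - 277729 + 191301\right) + 52826\right) = - 62611 \left(140225 + 52826\right) = \left(-62611\right) 193051 = -12087116161$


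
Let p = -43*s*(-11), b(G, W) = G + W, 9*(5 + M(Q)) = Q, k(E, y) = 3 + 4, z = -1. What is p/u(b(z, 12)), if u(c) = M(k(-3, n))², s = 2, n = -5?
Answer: 38313/722 ≈ 53.065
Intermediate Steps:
k(E, y) = 7
M(Q) = -5 + Q/9
u(c) = 1444/81 (u(c) = (-5 + (⅑)*7)² = (-5 + 7/9)² = (-38/9)² = 1444/81)
p = 946 (p = -43*2*(-11) = -86*(-11) = 946)
p/u(b(z, 12)) = 946/(1444/81) = 946*(81/1444) = 38313/722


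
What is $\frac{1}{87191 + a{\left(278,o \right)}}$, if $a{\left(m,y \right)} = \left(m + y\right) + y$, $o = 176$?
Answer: $\frac{1}{87821} \approx 1.1387 \cdot 10^{-5}$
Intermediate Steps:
$a{\left(m,y \right)} = m + 2 y$
$\frac{1}{87191 + a{\left(278,o \right)}} = \frac{1}{87191 + \left(278 + 2 \cdot 176\right)} = \frac{1}{87191 + \left(278 + 352\right)} = \frac{1}{87191 + 630} = \frac{1}{87821}$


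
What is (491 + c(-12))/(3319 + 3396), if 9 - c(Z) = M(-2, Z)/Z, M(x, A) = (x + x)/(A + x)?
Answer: 21001/282030 ≈ 0.074464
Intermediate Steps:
M(x, A) = 2*x/(A + x) (M(x, A) = (2*x)/(A + x) = 2*x/(A + x))
c(Z) = 9 + 4/(Z*(-2 + Z)) (c(Z) = 9 - 2*(-2)/(Z - 2)/Z = 9 - 2*(-2)/(-2 + Z)/Z = 9 - (-4/(-2 + Z))/Z = 9 - (-4)/(Z*(-2 + Z)) = 9 + 4/(Z*(-2 + Z)))
(491 + c(-12))/(3319 + 3396) = (491 + (9 + 4/(-12*(-2 - 12))))/(3319 + 3396) = (491 + (9 + 4*(-1/12)/(-14)))/6715 = (491 + (9 + 4*(-1/12)*(-1/14)))*(1/6715) = (491 + (9 + 1/42))*(1/6715) = (491 + 379/42)*(1/6715) = (21001/42)*(1/6715) = 21001/282030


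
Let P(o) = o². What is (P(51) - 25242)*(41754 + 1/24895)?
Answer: -23534545879671/24895 ≈ -9.4535e+8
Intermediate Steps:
(P(51) - 25242)*(41754 + 1/24895) = (51² - 25242)*(41754 + 1/24895) = (2601 - 25242)*(41754 + 1/24895) = -22641*1039465831/24895 = -23534545879671/24895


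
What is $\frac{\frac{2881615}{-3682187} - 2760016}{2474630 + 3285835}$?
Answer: $- \frac{147288375603}{307407381695} \approx -0.47913$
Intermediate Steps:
$\frac{\frac{2881615}{-3682187} - 2760016}{2474630 + 3285835} = \frac{2881615 \left(- \frac{1}{3682187}\right) - 2760016}{5760465} = \left(- \frac{2881615}{3682187} - 2760016\right) \frac{1}{5760465} = \left(- \frac{10162897916607}{3682187}\right) \frac{1}{5760465} = - \frac{147288375603}{307407381695}$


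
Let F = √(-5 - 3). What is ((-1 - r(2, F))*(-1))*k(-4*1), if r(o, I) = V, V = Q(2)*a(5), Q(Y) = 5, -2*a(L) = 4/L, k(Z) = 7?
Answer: -7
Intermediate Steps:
a(L) = -2/L
F = 2*I*√2 (F = √(-8) = 2*I*√2 ≈ 2.8284*I)
V = -2 (V = 5*(-2/5) = 5*(-2*⅕) = 5*(-⅖) = -2)
r(o, I) = -2
((-1 - r(2, F))*(-1))*k(-4*1) = ((-1 - 1*(-2))*(-1))*7 = ((-1 + 2)*(-1))*7 = (1*(-1))*7 = -1*7 = -7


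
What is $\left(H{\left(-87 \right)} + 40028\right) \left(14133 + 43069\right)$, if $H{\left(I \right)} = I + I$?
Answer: $2279728508$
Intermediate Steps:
$H{\left(I \right)} = 2 I$
$\left(H{\left(-87 \right)} + 40028\right) \left(14133 + 43069\right) = \left(2 \left(-87\right) + 40028\right) \left(14133 + 43069\right) = \left(-174 + 40028\right) 57202 = 39854 \cdot 57202 = 2279728508$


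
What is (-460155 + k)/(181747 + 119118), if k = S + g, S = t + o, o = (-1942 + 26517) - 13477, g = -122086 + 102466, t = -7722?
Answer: -476399/300865 ≈ -1.5834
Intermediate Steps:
g = -19620
o = 11098 (o = 24575 - 13477 = 11098)
S = 3376 (S = -7722 + 11098 = 3376)
k = -16244 (k = 3376 - 19620 = -16244)
(-460155 + k)/(181747 + 119118) = (-460155 - 16244)/(181747 + 119118) = -476399/300865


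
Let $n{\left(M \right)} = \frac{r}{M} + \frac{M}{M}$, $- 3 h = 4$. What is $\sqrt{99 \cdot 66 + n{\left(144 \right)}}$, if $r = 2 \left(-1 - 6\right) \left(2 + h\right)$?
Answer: $\frac{\sqrt{2117319}}{18} \approx 80.839$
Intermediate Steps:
$h = - \frac{4}{3}$ ($h = \left(- \frac{1}{3}\right) 4 = - \frac{4}{3} \approx -1.3333$)
$r = - \frac{28}{3}$ ($r = 2 \left(-1 - 6\right) \left(2 - \frac{4}{3}\right) = 2 \left(\left(-7\right) \frac{2}{3}\right) = 2 \left(- \frac{14}{3}\right) = - \frac{28}{3} \approx -9.3333$)
$n{\left(M \right)} = 1 - \frac{28}{3 M}$ ($n{\left(M \right)} = - \frac{28}{3 M} + \frac{M}{M} = - \frac{28}{3 M} + 1 = 1 - \frac{28}{3 M}$)
$\sqrt{99 \cdot 66 + n{\left(144 \right)}} = \sqrt{99 \cdot 66 + \frac{- \frac{28}{3} + 144}{144}} = \sqrt{6534 + \frac{1}{144} \cdot \frac{404}{3}} = \sqrt{6534 + \frac{101}{108}} = \sqrt{\frac{705773}{108}} = \frac{\sqrt{2117319}}{18}$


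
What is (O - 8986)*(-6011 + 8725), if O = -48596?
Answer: -156277548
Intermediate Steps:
(O - 8986)*(-6011 + 8725) = (-48596 - 8986)*(-6011 + 8725) = -57582*2714 = -156277548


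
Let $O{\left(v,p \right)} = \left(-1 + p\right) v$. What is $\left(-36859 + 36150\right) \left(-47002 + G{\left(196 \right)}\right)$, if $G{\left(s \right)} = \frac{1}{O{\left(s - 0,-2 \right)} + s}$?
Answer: $\frac{13063172565}{392} \approx 3.3324 \cdot 10^{7}$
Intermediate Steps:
$O{\left(v,p \right)} = v \left(-1 + p\right)$
$G{\left(s \right)} = - \frac{1}{2 s}$ ($G{\left(s \right)} = \frac{1}{\left(s - 0\right) \left(-1 - 2\right) + s} = \frac{1}{\left(s + 0\right) \left(-3\right) + s} = \frac{1}{s \left(-3\right) + s} = \frac{1}{- 3 s + s} = \frac{1}{\left(-2\right) s} = - \frac{1}{2 s}$)
$\left(-36859 + 36150\right) \left(-47002 + G{\left(196 \right)}\right) = \left(-36859 + 36150\right) \left(-47002 - \frac{1}{2 \cdot 196}\right) = - 709 \left(-47002 - \frac{1}{392}\right) = \left(-709\right) \left(- \frac{18424785}{392}\right) = \frac{13063172565}{392}$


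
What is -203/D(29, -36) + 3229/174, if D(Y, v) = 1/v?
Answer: 1274821/174 ≈ 7326.6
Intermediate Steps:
-203/D(29, -36) + 3229/174 = -203/(1/(-36)) + 3229/174 = -203/(-1/36) + 3229*(1/174) = -203*(-36) + 3229/174 = 7308 + 3229/174 = 1274821/174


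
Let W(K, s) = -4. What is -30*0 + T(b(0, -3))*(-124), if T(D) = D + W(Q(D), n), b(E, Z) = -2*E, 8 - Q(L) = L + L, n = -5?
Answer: 496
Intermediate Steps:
Q(L) = 8 - 2*L (Q(L) = 8 - (L + L) = 8 - 2*L)
T(D) = -4 + D (T(D) = D - 4 = -4 + D)
-30*0 + T(b(0, -3))*(-124) = -30*0 + (-4 - 2*0)*(-124) = 0 + (-4 + 0)*(-124) = 0 - 4*(-124) = 0 + 496 = 496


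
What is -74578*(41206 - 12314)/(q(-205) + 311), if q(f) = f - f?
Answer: -2154707576/311 ≈ -6.9283e+6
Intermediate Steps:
q(f) = 0
-74578*(41206 - 12314)/(q(-205) + 311) = -74578*(41206 - 12314)/(0 + 311) = -74578/(311/28892) = -74578/(311*(1/28892)) = -74578/311/28892 = -74578*28892/311 = -2154707576/311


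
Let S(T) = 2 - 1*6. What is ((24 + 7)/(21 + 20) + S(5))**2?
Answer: 17689/1681 ≈ 10.523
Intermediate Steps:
S(T) = -4 (S(T) = 2 - 6 = -4)
((24 + 7)/(21 + 20) + S(5))**2 = ((24 + 7)/(21 + 20) - 4)**2 = (31/41 - 4)**2 = (-133/41)**2 = 17689/1681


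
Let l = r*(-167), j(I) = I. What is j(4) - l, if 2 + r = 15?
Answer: 2175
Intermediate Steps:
r = 13 (r = -2 + 15 = 13)
l = -2171 (l = 13*(-167) = -2171)
j(4) - l = 4 - 1*(-2171) = 4 + 2171 = 2175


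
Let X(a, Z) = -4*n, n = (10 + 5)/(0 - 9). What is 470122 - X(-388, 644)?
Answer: 1410346/3 ≈ 4.7012e+5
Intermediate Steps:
n = -5/3 (n = 15/(-9) = 15*(-1/9) = -5/3 ≈ -1.6667)
X(a, Z) = 20/3 (X(a, Z) = -4*(-5/3) = 20/3)
470122 - X(-388, 644) = 470122 - 1*20/3 = 470122 - 20/3 = 1410346/3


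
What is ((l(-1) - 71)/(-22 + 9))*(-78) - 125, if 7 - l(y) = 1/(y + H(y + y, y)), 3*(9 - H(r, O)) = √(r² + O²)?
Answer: -291071/571 - 18*√5/571 ≈ -509.83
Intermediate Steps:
H(r, O) = 9 - √(O² + r²)/3 (H(r, O) = 9 - √(r² + O²)/3 = 9 - √(O² + r²)/3)
l(y) = 7 - 1/(9 + y - √5*√(y²)/3) (l(y) = 7 - 1/(y + (9 - √(y² + (y + y)²)/3)) = 7 - 1/(y + (9 - √(y² + (2*y)²)/3)) = 7 - 1/(y + (9 - √(y² + 4*y²)/3)) = 7 - 1/(y + (9 - √5*√(y²)/3)) = 7 - 1/(9 + y - √5*√(y²)/3))
((l(-1) - 71)/(-22 + 9))*(-78) - 125 = (((186 + 21*(-1) - 7*√5*√((-1)²))/(27 + 3*(-1) - √5*√((-1)²)) - 71)/(-22 + 9))*(-78) - 125 = (((186 - 21 - 7*√5*√1)/(27 - 3 - √5*√1) - 71)/(-13))*(-78) - 125 = (((186 - 21 - 7*√5*1)/(27 - 3 - 1*√5*1) - 71)*(-1/13))*(-78) - 125 = (((186 - 21 - 7*√5)/(27 - 3 - √5) - 71)*(-1/13))*(-78) - 125 = (((165 - 7*√5)/(24 - √5) - 71)*(-1/13))*(-78) - 125 = ((-71 + (165 - 7*√5)/(24 - √5))*(-1/13))*(-78) - 125 = (71/13 - (165 - 7*√5)/(13*(24 - √5)))*(-78) - 125 = (-426 + 6*(165 - 7*√5)/(24 - √5)) - 125 = -551 + 6*(165 - 7*√5)/(24 - √5)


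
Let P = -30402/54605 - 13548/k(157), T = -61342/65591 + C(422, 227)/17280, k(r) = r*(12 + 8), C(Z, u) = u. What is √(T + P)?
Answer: I*√37985535983275518954794262870/80972734915440 ≈ 2.407*I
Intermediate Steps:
k(r) = 20*r (k(r) = r*20 = 20*r)
T = -1045100603/1133412480 (T = -61342/65591 + 227/17280 = -1045100603/1133412480 ≈ -0.92208)
P = -41762541/8572985 (P = -30402/54605 - 13548/(20*157) = -30402*1/54605 - 13548/3140 = -30402/54605 - 13548*1/3140 = -30402/54605 - 3387/785 = -41762541/8572985 ≈ -4.8714)
√(T + P) = √(-1045100603/1133412480 - 41762541/8572985) = √(-11258763391784327/1943345637970560) = I*√37985535983275518954794262870/80972734915440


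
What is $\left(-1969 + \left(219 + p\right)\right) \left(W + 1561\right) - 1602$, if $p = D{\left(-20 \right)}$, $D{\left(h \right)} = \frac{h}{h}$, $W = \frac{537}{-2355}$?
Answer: $- \frac{2144142864}{785} \approx -2.7314 \cdot 10^{6}$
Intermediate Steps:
$W = - \frac{179}{785}$ ($W = 537 \left(- \frac{1}{2355}\right) = - \frac{179}{785} \approx -0.22803$)
$D{\left(h \right)} = 1$
$p = 1$
$\left(-1969 + \left(219 + p\right)\right) \left(W + 1561\right) - 1602 = \left(-1969 + \left(219 + 1\right)\right) \left(- \frac{179}{785} + 1561\right) - 1602 = \left(-1969 + 220\right) \frac{1225206}{785} - 1602 = \left(-1749\right) \frac{1225206}{785} - 1602 = - \frac{2142885294}{785} - 1602 = - \frac{2144142864}{785}$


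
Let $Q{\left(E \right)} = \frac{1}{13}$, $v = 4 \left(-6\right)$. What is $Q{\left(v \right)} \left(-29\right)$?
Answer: $- \frac{29}{13} \approx -2.2308$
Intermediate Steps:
$v = -24$
$Q{\left(E \right)} = \frac{1}{13}$
$Q{\left(v \right)} \left(-29\right) = \frac{1}{13} \left(-29\right) = - \frac{29}{13}$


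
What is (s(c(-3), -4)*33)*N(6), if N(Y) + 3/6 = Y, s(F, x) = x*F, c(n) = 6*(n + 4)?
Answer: -4356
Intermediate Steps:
c(n) = 24 + 6*n (c(n) = 6*(4 + n) = 24 + 6*n)
s(F, x) = F*x
N(Y) = -1/2 + Y
(s(c(-3), -4)*33)*N(6) = (((24 + 6*(-3))*(-4))*33)*(-1/2 + 6) = (((24 - 18)*(-4))*33)*(11/2) = ((6*(-4))*33)*(11/2) = -24*33*(11/2) = -792*11/2 = -4356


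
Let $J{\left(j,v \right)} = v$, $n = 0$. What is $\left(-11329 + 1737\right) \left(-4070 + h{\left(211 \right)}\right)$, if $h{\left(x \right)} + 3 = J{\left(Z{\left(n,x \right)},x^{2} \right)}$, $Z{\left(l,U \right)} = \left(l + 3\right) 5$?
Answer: $-387977216$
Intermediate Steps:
$Z{\left(l,U \right)} = 15 + 5 l$ ($Z{\left(l,U \right)} = \left(3 + l\right) 5 = 15 + 5 l$)
$h{\left(x \right)} = -3 + x^{2}$
$\left(-11329 + 1737\right) \left(-4070 + h{\left(211 \right)}\right) = \left(-11329 + 1737\right) \left(-4070 - \left(3 - 211^{2}\right)\right) = - 9592 \left(-4070 + \left(-3 + 44521\right)\right) = - 9592 \left(-4070 + 44518\right) = \left(-9592\right) 40448 = -387977216$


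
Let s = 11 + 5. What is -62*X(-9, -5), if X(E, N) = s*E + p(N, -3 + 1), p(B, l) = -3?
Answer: 9114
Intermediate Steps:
s = 16
X(E, N) = -3 + 16*E (X(E, N) = 16*E - 3 = -3 + 16*E)
-62*X(-9, -5) = -62*(-3 + 16*(-9)) = -62*(-3 - 144) = -62*(-147) = 9114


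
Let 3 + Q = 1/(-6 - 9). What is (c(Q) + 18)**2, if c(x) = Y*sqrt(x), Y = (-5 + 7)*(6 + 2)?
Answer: -6916/15 + 192*I*sqrt(690)/5 ≈ -461.07 + 1008.7*I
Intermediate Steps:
Y = 16 (Y = 2*8 = 16)
Q = -46/15 (Q = -3 + 1/(-6 - 9) = -3 + 1/(-15) = -3 - 1/15 = -46/15 ≈ -3.0667)
c(x) = 16*sqrt(x)
(c(Q) + 18)**2 = (16*sqrt(-46/15) + 18)**2 = (16*(I*sqrt(690)/15) + 18)**2 = (16*I*sqrt(690)/15 + 18)**2 = (18 + 16*I*sqrt(690)/15)**2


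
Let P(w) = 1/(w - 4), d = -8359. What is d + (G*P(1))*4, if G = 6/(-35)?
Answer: -292557/35 ≈ -8358.8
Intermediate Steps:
G = -6/35 (G = 6*(-1/35) = -6/35 ≈ -0.17143)
P(w) = 1/(-4 + w)
d + (G*P(1))*4 = -8359 - 6/(35*(-4 + 1))*4 = -8359 - 6/35/(-3)*4 = -8359 - 6/35*(-1/3)*4 = -8359 + (2/35)*4 = -8359 + 8/35 = -292557/35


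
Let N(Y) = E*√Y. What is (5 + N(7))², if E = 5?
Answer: 200 + 50*√7 ≈ 332.29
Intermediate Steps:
N(Y) = 5*√Y
(5 + N(7))² = (5 + 5*√7)²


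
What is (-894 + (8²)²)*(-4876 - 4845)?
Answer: -31126642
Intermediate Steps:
(-894 + (8²)²)*(-4876 - 4845) = (-894 + 64²)*(-9721) = (-894 + 4096)*(-9721) = 3202*(-9721) = -31126642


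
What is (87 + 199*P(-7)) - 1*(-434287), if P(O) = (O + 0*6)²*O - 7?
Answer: 364724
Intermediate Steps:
P(O) = -7 + O³ (P(O) = (O + 0)²*O - 7 = O²*O - 7 = O³ - 7 = -7 + O³)
(87 + 199*P(-7)) - 1*(-434287) = (87 + 199*(-7 + (-7)³)) - 1*(-434287) = (87 + 199*(-7 - 343)) + 434287 = (87 + 199*(-350)) + 434287 = (87 - 69650) + 434287 = -69563 + 434287 = 364724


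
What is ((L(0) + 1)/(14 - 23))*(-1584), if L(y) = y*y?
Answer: 176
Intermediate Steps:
L(y) = y²
((L(0) + 1)/(14 - 23))*(-1584) = ((0² + 1)/(14 - 23))*(-1584) = ((0 + 1)/(-9))*(-1584) = (1*(-⅑))*(-1584) = -⅑*(-1584) = 176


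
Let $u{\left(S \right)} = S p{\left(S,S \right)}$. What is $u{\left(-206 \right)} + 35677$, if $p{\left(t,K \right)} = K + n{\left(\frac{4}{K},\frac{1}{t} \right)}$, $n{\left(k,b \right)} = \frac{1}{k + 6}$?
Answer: $\frac{24048195}{308} \approx 78079.0$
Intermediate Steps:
$n{\left(k,b \right)} = \frac{1}{6 + k}$
$p{\left(t,K \right)} = K + \frac{1}{6 + \frac{4}{K}}$
$u{\left(S \right)} = \frac{S^{2} \left(5 + 6 S\right)}{2 \left(2 + 3 S\right)}$ ($u{\left(S \right)} = S \frac{S \left(5 + 6 S\right)}{2 \left(2 + 3 S\right)} = \frac{S^{2} \left(5 + 6 S\right)}{2 \left(2 + 3 S\right)}$)
$u{\left(-206 \right)} + 35677 = \frac{\left(-206\right)^{2} \left(5 + 6 \left(-206\right)\right)}{2 \left(2 + 3 \left(-206\right)\right)} + 35677 = \frac{1}{2} \cdot 42436 \frac{1}{2 - 618} \left(5 - 1236\right) + 35677 = \frac{1}{2} \cdot 42436 \frac{1}{-616} \left(-1231\right) + 35677 = \frac{1}{2} \cdot 42436 \left(- \frac{1}{616}\right) \left(-1231\right) + 35677 = \frac{13059679}{308} + 35677 = \frac{24048195}{308}$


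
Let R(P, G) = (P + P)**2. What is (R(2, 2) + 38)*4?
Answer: 216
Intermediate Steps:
R(P, G) = 4*P**2 (R(P, G) = (2*P)**2 = 4*P**2)
(R(2, 2) + 38)*4 = (4*2**2 + 38)*4 = (4*4 + 38)*4 = (16 + 38)*4 = 54*4 = 216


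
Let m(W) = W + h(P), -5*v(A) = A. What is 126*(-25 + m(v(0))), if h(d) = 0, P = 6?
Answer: -3150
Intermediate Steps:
v(A) = -A/5
m(W) = W (m(W) = W + 0 = W)
126*(-25 + m(v(0))) = 126*(-25 - ⅕*0) = 126*(-25 + 0) = 126*(-25) = -3150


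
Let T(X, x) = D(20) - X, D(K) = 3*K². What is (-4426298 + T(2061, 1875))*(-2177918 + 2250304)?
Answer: -320464331374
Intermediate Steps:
T(X, x) = 1200 - X (T(X, x) = 3*20² - X = 3*400 - X = 1200 - X)
(-4426298 + T(2061, 1875))*(-2177918 + 2250304) = (-4426298 + (1200 - 1*2061))*(-2177918 + 2250304) = (-4426298 + (1200 - 2061))*72386 = (-4426298 - 861)*72386 = -4427159*72386 = -320464331374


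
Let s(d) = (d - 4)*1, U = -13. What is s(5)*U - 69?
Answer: -82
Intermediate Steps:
s(d) = -4 + d (s(d) = (-4 + d)*1 = -4 + d)
s(5)*U - 69 = (-4 + 5)*(-13) - 69 = 1*(-13) - 69 = -13 - 69 = -82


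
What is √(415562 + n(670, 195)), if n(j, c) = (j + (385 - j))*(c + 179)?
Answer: 8*√8743 ≈ 748.03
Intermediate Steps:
n(j, c) = 68915 + 385*c (n(j, c) = 385*(179 + c) = 68915 + 385*c)
√(415562 + n(670, 195)) = √(415562 + (68915 + 385*195)) = √(415562 + (68915 + 75075)) = √(415562 + 143990) = √559552 = 8*√8743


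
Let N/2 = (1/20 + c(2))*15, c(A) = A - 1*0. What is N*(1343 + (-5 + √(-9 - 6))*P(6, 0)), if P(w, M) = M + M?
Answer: 165189/2 ≈ 82595.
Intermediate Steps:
P(w, M) = 2*M
c(A) = A (c(A) = A + 0 = A)
N = 123/2 (N = 2*((1/20 + 2)*15) = 2*((41/20)*15) = 2*(123/4) = 123/2 ≈ 61.500)
N*(1343 + (-5 + √(-9 - 6))*P(6, 0)) = 123*(1343 + (-5 + √(-9 - 6))*(2*0))/2 = 123*(1343 + (-5 + √(-15))*0)/2 = 123*(1343 + (-5 + I*√15)*0)/2 = 123*(1343 + 0)/2 = (123/2)*1343 = 165189/2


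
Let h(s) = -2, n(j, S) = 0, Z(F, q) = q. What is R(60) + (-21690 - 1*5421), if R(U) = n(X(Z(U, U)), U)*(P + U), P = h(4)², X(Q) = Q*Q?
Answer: -27111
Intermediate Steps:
X(Q) = Q²
P = 4 (P = (-2)² = 4)
R(U) = 0 (R(U) = 0*(4 + U) = 0)
R(60) + (-21690 - 1*5421) = 0 + (-21690 - 1*5421) = 0 + (-21690 - 5421) = 0 - 27111 = -27111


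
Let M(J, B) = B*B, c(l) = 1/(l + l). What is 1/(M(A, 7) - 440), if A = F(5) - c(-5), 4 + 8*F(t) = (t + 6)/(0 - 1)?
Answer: -1/391 ≈ -0.0025575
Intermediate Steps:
c(l) = 1/(2*l)
F(t) = -5/4 - t/8 (F(t) = -1/2 + ((t + 6)/(0 - 1))/8 = -1/2 + ((6 + t)/(-1))/8 = -1/2 + ((6 + t)*(-1))/8 = -1/2 + (-6 - t)/8 = -1/2 + (-3/4 - t/8) = -5/4 - t/8)
A = -71/40 (A = (-5/4 - 1/8*5) - 1/(2*(-5)) = (-5/4 - 5/8) - (-1)/(2*5) = -15/8 - 1*(-1/10) = -15/8 + 1/10 = -71/40 ≈ -1.7750)
M(J, B) = B**2
1/(M(A, 7) - 440) = 1/(7**2 - 440) = 1/(49 - 440) = 1/(-391) = -1/391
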